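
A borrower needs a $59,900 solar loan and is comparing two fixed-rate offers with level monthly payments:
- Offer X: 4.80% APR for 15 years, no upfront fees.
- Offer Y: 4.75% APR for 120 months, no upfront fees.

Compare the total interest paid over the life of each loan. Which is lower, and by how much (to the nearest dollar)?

Offer Y by $8,780

Offer X: monthly rate = 4.8%/12 = 0.0040000; payment = 59,900 × 0.0040000 / (1 − (1+0.0040000)^−180) = $467.47.
Total interest on Offer X = 180 × $467.47 − $59,900 = $24,244.60.
Offer Y: at 4.75% the monthly rate is 0.0039583, so the payment is 59,900 × 0.0039583 / (1 − 1.0039583^−120) = $628.04.
Total interest on Offer Y = 120 × $628.04 − $59,900 = $15,464.80.
Offer Y is lower by $8,779.80.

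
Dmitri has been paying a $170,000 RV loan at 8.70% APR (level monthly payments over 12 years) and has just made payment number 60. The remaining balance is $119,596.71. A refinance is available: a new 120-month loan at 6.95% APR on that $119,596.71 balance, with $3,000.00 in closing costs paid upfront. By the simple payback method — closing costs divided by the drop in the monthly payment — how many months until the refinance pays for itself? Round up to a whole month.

6 months

Current payment = 170,000 × 8.7%/12 / (1 − (1+0.0072500)^−144) = $1,906.04.
Refinanced payment = 119,596.71 × 0.0057917 / (1 − (1+0.0057917)^−120) = $1,385.54.
Monthly savings = $1,906.04 − $1,385.54 = $520.50.
Break-even = $3,000.00 / $520.50 = 5.76 → 6 months.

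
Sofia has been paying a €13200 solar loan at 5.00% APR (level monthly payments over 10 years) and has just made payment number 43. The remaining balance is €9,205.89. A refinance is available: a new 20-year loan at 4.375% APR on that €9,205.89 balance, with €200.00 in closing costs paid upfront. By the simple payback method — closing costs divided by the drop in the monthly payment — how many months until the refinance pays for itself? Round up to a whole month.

3 months

Current payment = 13,200 × 5%/12 / (1 − (1+0.0041667)^−120) = €140.01.
Refinanced payment = 9,205.89 × 0.0036458 / (1 − (1+0.0036458)^−240) = €57.62.
Monthly savings = €140.01 − €57.62 = €82.39.
Break-even = €200.00 / €82.39 = 2.43 → 3 months.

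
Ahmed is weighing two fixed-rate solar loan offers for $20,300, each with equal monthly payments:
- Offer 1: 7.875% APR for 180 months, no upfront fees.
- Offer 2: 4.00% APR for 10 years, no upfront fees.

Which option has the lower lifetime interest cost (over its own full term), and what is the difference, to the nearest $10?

Offer 2 by $9,990

Offer 1: at 7.875% the monthly rate is 0.0065625, so the payment is 20,300 × 0.0065625 / (1 − 1.0065625^−180) = $192.54.
Total interest on Offer 1 = 180 × $192.54 − $20,300 = $14,357.20.
Offer 2: at 4.00% the monthly rate is 0.0033333, so the payment is 20,300 × 0.0033333 / (1 − 1.0033333^−120) = $205.53.
Total interest on Offer 2 = 120 × $205.53 − $20,300 = $4,363.60.
Offer 2 is lower by $9,993.60.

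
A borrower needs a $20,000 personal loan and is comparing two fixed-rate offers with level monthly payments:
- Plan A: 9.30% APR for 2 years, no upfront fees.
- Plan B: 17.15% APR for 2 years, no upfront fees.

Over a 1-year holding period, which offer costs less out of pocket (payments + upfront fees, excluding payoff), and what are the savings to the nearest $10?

Plan A: monthly rate = 9.3%/12 = 0.0077500; payment = 20,000 × 0.0077500 / (1 − (1+0.0077500)^−24) = $916.45.
Plan B: monthly rate = 17.15%/12 = 0.0142917; payment = 20,000 × 0.0142917 / (1 − (1+0.0142917)^−24) = $990.29.
Over 12 months: Plan A costs 12 × $916.45 = $10,997.40; Plan B costs 12 × $990.29 = $11,883.48.
Plan A is cheaper by $11,883.48 − $10,997.40 = $886.08.

Plan A by $890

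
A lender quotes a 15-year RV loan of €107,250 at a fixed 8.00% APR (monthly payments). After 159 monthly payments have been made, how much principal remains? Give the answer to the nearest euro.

€20,023

With monthly rate i = 8%/12 = 0.0066667, the balance after k of n payments is P · [(1+i)^n − (1+i)^k] / [(1+i)^n − 1].
(1+0.0066667)^180 = 3.30692148 and (1+0.0066667)^159 = 2.87623542, so the balance is 107,250 × (3.30692148 − 2.87623542) / (3.30692148 − 1) = €20,022.82.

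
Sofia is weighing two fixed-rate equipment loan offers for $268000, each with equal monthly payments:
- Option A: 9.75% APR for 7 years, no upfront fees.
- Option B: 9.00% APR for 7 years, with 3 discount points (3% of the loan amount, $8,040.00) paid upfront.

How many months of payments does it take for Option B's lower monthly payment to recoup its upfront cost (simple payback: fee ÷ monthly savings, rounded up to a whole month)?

79 months

Option A: at 9.75% the monthly rate is 0.0081250, so the payment is 268,000 × 0.0081250 / (1 − 1.0081250^−84) = $4,414.58.
Option B: at 9.00% the monthly rate is 0.0075000, so the payment is 268,000 × 0.0075000 / (1 − 1.0075000^−84) = $4,311.87.
Monthly savings = $4,414.58 − $4,311.87 = $102.71.
Break-even = $8,040.00 / $102.71 = 78.28 → 79 months.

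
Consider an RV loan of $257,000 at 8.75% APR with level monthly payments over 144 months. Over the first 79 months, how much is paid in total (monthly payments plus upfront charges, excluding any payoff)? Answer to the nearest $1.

$228,205

Monthly rate = 8.75%/12 = 0.0072917; payment = 257,000 × 0.0072917 / (1 − (1+0.0072917)^−144) = $2,888.67.
Total outlay = 79 × $2,888.67 = $228,204.93.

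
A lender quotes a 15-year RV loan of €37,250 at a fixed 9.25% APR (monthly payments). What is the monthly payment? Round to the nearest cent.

€383.37

Monthly rate = 9.25%/12 = 0.0077083; payment = 37,250 × 0.0077083 / (1 − (1+0.0077083)^−180) = €383.37.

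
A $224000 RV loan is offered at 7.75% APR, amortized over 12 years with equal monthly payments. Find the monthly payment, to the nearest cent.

$2,394.09

Monthly rate = 7.75%/12 = 0.0064583; payment = 224,000 × 0.0064583 / (1 − (1+0.0064583)^−144) = $2,394.09.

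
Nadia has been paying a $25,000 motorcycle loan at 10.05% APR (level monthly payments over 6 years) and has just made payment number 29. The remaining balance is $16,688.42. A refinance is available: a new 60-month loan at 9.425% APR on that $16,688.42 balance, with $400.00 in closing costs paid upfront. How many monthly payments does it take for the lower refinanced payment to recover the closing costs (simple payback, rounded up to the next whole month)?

4 months

Current payment = 25,000 × 10.05%/12 / (1 − (1+0.0083750)^−72) = $463.78.
Refinanced payment = 16,688.42 × 0.0078542 / (1 − (1+0.0078542)^−60) = $349.88.
Monthly savings = $463.78 − $349.88 = $113.90.
Break-even = $400.00 / $113.90 = 3.51 → 4 months.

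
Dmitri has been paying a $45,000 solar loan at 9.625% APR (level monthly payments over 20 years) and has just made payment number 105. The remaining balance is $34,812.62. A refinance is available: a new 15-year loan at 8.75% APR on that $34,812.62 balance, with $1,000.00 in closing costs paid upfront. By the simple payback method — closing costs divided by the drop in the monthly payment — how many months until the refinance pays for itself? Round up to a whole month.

Current payment = 45,000 × 9.625%/12 / (1 − (1+0.0080208)^−240) = $423.14.
Refinanced payment = 34,812.62 × 0.0072917 / (1 − (1+0.0072917)^−180) = $347.93.
Monthly savings = $423.14 − $347.93 = $75.21.
Break-even = $1,000.00 / $75.21 = 13.30 → 14 months.

14 months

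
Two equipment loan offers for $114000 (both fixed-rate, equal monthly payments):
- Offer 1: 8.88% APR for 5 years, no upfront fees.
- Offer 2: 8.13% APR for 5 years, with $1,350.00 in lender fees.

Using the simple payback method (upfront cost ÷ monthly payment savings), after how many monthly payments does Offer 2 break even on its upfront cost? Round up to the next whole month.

Offer 1: monthly rate = 8.88%/12 = 0.0074000; payment = 114,000 × 0.0074000 / (1 − (1+0.0074000)^−60) = $2,359.82.
Offer 2: monthly rate = 8.13%/12 = 0.0067750; payment = 114,000 × 0.0067750 / (1 − (1+0.0067750)^−60) = $2,318.61.
Monthly savings = $2,359.82 − $2,318.61 = $41.21.
Break-even = $1,350.00 / $41.21 = 32.76 → 33 months.

33 months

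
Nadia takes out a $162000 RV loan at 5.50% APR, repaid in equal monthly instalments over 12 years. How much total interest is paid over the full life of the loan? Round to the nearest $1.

$59,656

Monthly rate = 5.5%/12 = 0.0045833; payment = 162,000 × 0.0045833 / (1 − (1+0.0045833)^−144) = $1,539.28.
Total paid = 144 × $1,539.28 = $221,656.32; interest = $221,656.32 − $162,000 = $59,656.32.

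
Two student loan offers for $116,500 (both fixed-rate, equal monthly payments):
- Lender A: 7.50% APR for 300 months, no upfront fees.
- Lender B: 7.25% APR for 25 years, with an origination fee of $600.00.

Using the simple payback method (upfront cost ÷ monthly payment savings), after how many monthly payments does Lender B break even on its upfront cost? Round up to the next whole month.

32 months

Lender A: at 7.50% the monthly rate is 0.0062500, so the payment is 116,500 × 0.0062500 / (1 − 1.0062500^−300) = $860.92.
Lender B: monthly rate = 7.25%/12 = 0.0060417; payment = 116,500 × 0.0060417 / (1 − (1+0.0060417)^−300) = $842.07.
Monthly savings = $860.92 − $842.07 = $18.85.
Break-even = $600.00 / $18.85 = 31.83 → 32 months.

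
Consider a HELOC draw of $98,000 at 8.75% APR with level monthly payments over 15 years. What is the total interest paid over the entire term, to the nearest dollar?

At 8.75% the monthly rate is 0.0072917, so the payment is 98,000 × 0.0072917 / (1 − 1.0072917^−180) = $979.46.
Total paid = 180 × $979.46 = $176,302.80; interest = $176,302.80 − $98,000 = $78,302.80.

$78,303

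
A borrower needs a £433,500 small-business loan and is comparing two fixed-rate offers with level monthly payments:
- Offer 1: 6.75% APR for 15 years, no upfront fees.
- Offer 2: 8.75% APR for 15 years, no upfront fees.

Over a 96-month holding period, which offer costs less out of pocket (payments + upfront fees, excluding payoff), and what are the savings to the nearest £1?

Offer 1 by £47,667

Offer 1: at 6.75% the monthly rate is 0.0056250, so the payment is 433,500 × 0.0056250 / (1 − 1.0056250^−180) = £3,836.08.
Offer 2: monthly rate = 8.75%/12 = 0.0072917; payment = 433,500 × 0.0072917 / (1 − (1+0.0072917)^−180) = £4,332.61.
Over 96 months: Offer 1 costs 96 × £3,836.08 = £368,263.68; Offer 2 costs 96 × £4,332.61 = £415,930.56.
Offer 1 is cheaper by £415,930.56 − £368,263.68 = £47,666.88.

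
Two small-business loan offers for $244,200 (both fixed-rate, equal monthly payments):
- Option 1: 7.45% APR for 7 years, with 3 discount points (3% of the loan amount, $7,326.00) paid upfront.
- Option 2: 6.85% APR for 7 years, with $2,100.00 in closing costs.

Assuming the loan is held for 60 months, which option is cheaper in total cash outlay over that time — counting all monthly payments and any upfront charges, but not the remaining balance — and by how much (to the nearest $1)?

Option 1: at 7.45% the monthly rate is 0.0062083, so the payment is 244,200 × 0.0062083 / (1 − 1.0062083^−84) = $3,739.58.
Option 2: at 6.85% the monthly rate is 0.0057083, so the payment is 244,200 × 0.0057083 / (1 − 1.0057083^−84) = $3,667.75.
Over 60 months: Option 1 costs 60 × $3,739.58 + $7,326.00 = $231,700.80; Option 2 costs 60 × $3,667.75 + $2,100.00 = $222,165.00.
Option 2 is cheaper by $231,700.80 − $222,165.00 = $9,535.80.

Option 2 by $9,536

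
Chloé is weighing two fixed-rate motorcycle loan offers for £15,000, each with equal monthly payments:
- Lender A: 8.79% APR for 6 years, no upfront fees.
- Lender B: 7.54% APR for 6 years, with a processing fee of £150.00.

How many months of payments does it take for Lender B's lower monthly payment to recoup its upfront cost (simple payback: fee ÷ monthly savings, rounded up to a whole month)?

Lender A: monthly rate = 8.79%/12 = 0.0073250; payment = 15,000 × 0.0073250 / (1 − (1+0.0073250)^−72) = £268.82.
Lender B: at 7.54% the monthly rate is 0.0062833, so the payment is 15,000 × 0.0062833 / (1 − 1.0062833^−72) = £259.64.
Monthly savings = £268.82 − £259.64 = £9.18.
Break-even = £150.00 / £9.18 = 16.34 → 17 months.

17 months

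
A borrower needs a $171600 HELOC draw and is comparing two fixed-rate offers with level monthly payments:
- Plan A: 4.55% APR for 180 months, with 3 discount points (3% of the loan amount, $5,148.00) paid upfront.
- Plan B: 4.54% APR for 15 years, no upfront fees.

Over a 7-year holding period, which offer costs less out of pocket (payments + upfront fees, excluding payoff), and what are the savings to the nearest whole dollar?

Plan A: at 4.55% the monthly rate is 0.0037917, so the payment is 171,600 × 0.0037917 / (1 − 1.0037917^−180) = $1,317.12.
Plan B: monthly rate = 4.54%/12 = 0.0037833; payment = 171,600 × 0.0037833 / (1 − (1+0.0037833)^−180) = $1,316.24.
Over 84 months: Plan A costs 84 × $1,317.12 + $5,148.00 = $115,786.08; Plan B costs 84 × $1,316.24 = $110,564.16.
Plan B is cheaper by $115,786.08 − $110,564.16 = $5,221.92.

Plan B by $5,222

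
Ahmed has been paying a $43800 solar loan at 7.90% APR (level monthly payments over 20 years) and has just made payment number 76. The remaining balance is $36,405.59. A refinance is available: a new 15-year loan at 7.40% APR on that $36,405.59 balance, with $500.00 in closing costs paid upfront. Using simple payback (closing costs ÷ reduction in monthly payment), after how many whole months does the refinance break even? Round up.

18 months

Current payment = 43,800 × 7.9%/12 / (1 − (1+0.0065833)^−240) = $363.64.
Refinanced payment = 36,405.59 × 0.0061667 / (1 − (1+0.0061667)^−180) = $335.42.
Monthly savings = $363.64 − $335.42 = $28.22.
Break-even = $500.00 / $28.22 = 17.72 → 18 months.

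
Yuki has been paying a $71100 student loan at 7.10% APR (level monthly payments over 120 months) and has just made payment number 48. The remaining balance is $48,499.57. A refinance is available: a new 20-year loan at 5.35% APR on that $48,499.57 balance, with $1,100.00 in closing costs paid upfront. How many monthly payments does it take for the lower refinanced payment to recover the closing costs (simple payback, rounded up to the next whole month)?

3 months

Current payment = 71,100 × 7.1%/12 / (1 − (1+0.0059167)^−120) = $829.20.
Refinanced payment = 48,499.57 × 0.0044583 / (1 − (1+0.0044583)^−240) = $329.53.
Monthly savings = $829.20 − $329.53 = $499.67.
Break-even = $1,100.00 / $499.67 = 2.20 → 3 months.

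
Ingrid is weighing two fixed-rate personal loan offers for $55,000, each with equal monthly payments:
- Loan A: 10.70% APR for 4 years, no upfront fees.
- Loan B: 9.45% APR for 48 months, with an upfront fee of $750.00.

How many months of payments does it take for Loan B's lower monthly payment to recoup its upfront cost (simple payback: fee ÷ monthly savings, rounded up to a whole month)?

23 months

Loan A: at 10.70% the monthly rate is 0.0089167, so the payment is 55,000 × 0.0089167 / (1 − 1.0089167^−48) = $1,413.50.
Loan B: monthly rate = 9.45%/12 = 0.0078750; payment = 55,000 × 0.0078750 / (1 − (1+0.0078750)^−48) = $1,380.46.
Monthly savings = $1,413.50 − $1,380.46 = $33.04.
Break-even = $750.00 / $33.04 = 22.70 → 23 months.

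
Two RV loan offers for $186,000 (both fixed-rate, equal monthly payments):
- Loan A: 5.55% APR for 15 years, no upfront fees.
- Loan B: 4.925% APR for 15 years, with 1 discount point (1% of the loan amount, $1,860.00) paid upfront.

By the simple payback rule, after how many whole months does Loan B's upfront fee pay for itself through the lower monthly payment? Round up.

Loan A: monthly rate = 5.55%/12 = 0.0046250; payment = 186,000 × 0.0046250 / (1 − (1+0.0046250)^−180) = $1,524.71.
Loan B: monthly rate = 4.925%/12 = 0.0041042; payment = 186,000 × 0.0041042 / (1 − (1+0.0041042)^−180) = $1,463.62.
Monthly savings = $1,524.71 − $1,463.62 = $61.09.
Break-even = $1,860.00 / $61.09 = 30.45 → 31 months.

31 months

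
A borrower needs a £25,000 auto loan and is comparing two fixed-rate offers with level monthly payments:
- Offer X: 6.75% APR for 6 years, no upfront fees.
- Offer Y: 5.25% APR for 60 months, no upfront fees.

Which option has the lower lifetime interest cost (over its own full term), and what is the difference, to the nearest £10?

Offer Y by £1,990

Offer X: monthly rate = 6.75%/12 = 0.0056250; payment = 25,000 × 0.0056250 / (1 − (1+0.0056250)^−72) = £423.23.
Total interest on Offer X = 72 × £423.23 − £25,000 = £5,472.56.
Offer Y: monthly rate = 5.25%/12 = 0.0043750; payment = 25,000 × 0.0043750 / (1 − (1+0.0043750)^−60) = £474.65.
Total interest on Offer Y = 60 × £474.65 − £25,000 = £3,479.00.
Offer Y is lower by £1,993.56.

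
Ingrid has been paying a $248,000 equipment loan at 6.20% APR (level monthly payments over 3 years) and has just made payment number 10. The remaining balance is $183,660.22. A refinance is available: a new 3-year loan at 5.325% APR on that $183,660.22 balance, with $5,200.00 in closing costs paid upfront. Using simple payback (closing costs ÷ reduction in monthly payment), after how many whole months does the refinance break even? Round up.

Current payment = 248,000 × 6.2%/12 / (1 − (1+0.0051667)^−36) = $7,567.13.
Refinanced payment = 183,660.22 × 0.0044375 / (1 − (1+0.0044375)^−36) = $5,531.30.
Monthly savings = $7,567.13 − $5,531.30 = $2,035.83.
Break-even = $5,200.00 / $2,035.83 = 2.55 → 3 months.

3 months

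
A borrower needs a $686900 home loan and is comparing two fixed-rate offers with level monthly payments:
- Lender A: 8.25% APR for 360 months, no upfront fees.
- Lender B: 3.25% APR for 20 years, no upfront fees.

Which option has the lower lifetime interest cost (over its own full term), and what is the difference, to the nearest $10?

Lender B by $922,710

Lender A: at 8.25% the monthly rate is 0.0068750, so the payment is 686,900 × 0.0068750 / (1 − 1.0068750^−360) = $5,160.45.
Total interest on Lender A = 360 × $5,160.45 − $686,900 = $1,170,862.00.
Lender B: monthly rate = 3.25%/12 = 0.0027083; payment = 686,900 × 0.0027083 / (1 − (1+0.0027083)^−240) = $3,896.07.
Total interest on Lender B = 240 × $3,896.07 − $686,900 = $248,156.80.
Lender B is lower by $922,705.20.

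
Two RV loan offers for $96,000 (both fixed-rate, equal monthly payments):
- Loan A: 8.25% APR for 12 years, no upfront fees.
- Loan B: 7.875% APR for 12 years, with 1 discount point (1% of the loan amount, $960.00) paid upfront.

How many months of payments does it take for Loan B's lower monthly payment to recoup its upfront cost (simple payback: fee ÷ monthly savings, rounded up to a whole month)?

49 months

Loan A: monthly rate = 8.25%/12 = 0.0068750; payment = 96,000 × 0.0068750 / (1 − (1+0.0068750)^−144) = $1,052.36.
Loan B: at 7.875% the monthly rate is 0.0065625, so the payment is 96,000 × 0.0065625 / (1 − 1.0065625^−144) = $1,032.59.
Monthly savings = $1,052.36 − $1,032.59 = $19.77.
Break-even = $960.00 / $19.77 = 48.56 → 49 months.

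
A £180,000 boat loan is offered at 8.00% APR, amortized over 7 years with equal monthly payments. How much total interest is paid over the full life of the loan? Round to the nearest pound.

At 8.00% the monthly rate is 0.0066667, so the payment is 180,000 × 0.0066667 / (1 − 1.0066667^−84) = £2,805.52.
Total paid = 84 × £2,805.52 = £235,663.68; interest = £235,663.68 − £180,000 = £55,663.68.

£55,664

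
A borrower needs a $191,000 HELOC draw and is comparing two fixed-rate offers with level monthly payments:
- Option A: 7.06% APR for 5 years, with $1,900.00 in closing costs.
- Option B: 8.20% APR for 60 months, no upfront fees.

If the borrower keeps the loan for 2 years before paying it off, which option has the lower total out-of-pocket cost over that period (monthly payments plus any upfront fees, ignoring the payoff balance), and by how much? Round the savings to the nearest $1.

Option A by $588

Option A: at 7.06% the monthly rate is 0.0058833, so the payment is 191,000 × 0.0058833 / (1 − 1.0058833^−60) = $3,787.44.
Option B: monthly rate = 8.2%/12 = 0.0068333; payment = 191,000 × 0.0068333 / (1 − (1+0.0068333)^−60) = $3,891.10.
Over 24 months: Option A costs 24 × $3,787.44 + $1,900.00 = $92,798.56; Option B costs 24 × $3,891.10 = $93,386.40.
Option A is cheaper by $93,386.40 − $92,798.56 = $587.84.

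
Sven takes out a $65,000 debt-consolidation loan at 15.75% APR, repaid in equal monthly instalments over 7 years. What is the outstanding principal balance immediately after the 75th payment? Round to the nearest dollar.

$10,814

With monthly rate i = 15.75%/12 = 0.0131250, the balance after k of n payments is P · [(1+i)^n − (1+i)^k] / [(1+i)^n − 1].
(1+0.0131250)^84 = 2.99016190 and (1+0.0131250)^75 = 2.65905558, so the balance is 65,000 × (2.99016190 − 2.65905558) / (2.99016190 − 1) = $10,814.15.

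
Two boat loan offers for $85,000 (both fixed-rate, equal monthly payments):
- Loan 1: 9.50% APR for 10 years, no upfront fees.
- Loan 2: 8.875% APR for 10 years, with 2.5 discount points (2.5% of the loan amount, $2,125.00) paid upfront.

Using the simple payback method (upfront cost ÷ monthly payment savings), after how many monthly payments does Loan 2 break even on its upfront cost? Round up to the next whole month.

Loan 1: monthly rate = 9.5%/12 = 0.0079167; payment = 85,000 × 0.0079167 / (1 − (1+0.0079167)^−120) = $1,099.88.
Loan 2: monthly rate = 8.875%/12 = 0.0073958; payment = 85,000 × 0.0073958 / (1 − (1+0.0073958)^−120) = $1,071.00.
Monthly savings = $1,099.88 − $1,071.00 = $28.88.
Break-even = $2,125.00 / $28.88 = 73.58 → 74 months.

74 months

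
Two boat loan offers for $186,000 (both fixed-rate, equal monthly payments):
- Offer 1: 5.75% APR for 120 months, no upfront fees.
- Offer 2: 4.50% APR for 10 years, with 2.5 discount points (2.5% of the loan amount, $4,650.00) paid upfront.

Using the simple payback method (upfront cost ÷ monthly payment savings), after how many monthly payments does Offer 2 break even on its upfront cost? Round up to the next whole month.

41 months

Offer 1: at 5.75% the monthly rate is 0.0047917, so the payment is 186,000 × 0.0047917 / (1 − 1.0047917^−120) = $2,041.71.
Offer 2: monthly rate = 4.5%/12 = 0.0037500; payment = 186,000 × 0.0037500 / (1 − (1+0.0037500)^−120) = $1,927.67.
Monthly savings = $2,041.71 − $1,927.67 = $114.04.
Break-even = $4,650.00 / $114.04 = 40.78 → 41 months.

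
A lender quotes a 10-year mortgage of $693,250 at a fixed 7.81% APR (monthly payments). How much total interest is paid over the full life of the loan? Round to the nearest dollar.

$307,742

At 7.81% the monthly rate is 0.0065083, so the payment is 693,250 × 0.0065083 / (1 − 1.0065083^−120) = $8,341.60.
Total paid = 120 × $8,341.60 = $1,000,992.00; interest = $1,000,992.00 − $693,250 = $307,742.00.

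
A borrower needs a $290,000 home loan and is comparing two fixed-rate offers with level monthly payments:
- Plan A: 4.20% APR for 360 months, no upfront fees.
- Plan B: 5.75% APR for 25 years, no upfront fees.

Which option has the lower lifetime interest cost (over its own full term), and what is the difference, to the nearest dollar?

Plan A: at 4.20% the monthly rate is 0.0035000, so the payment is 290,000 × 0.0035000 / (1 − 1.0035000^−360) = $1,418.15.
Total interest on Plan A = 360 × $1,418.15 − $290,000 = $220,534.00.
Plan B: at 5.75% the monthly rate is 0.0047917, so the payment is 290,000 × 0.0047917 / (1 − 1.0047917^−300) = $1,824.41.
Total interest on Plan B = 300 × $1,824.41 − $290,000 = $257,323.00.
Plan A is lower by $36,789.00.

Plan A by $36,789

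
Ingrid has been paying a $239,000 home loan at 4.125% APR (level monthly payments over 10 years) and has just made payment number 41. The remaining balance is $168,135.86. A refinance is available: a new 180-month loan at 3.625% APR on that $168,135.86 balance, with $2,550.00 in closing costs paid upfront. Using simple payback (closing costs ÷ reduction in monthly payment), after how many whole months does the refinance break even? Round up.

Current payment = 239,000 × 4.125%/12 / (1 − (1+0.0034375)^−120) = $2,433.98.
Refinanced payment = 168,135.86 × 0.0030208 / (1 − (1+0.0030208)^−180) = $1,212.32.
Monthly savings = $2,433.98 − $1,212.32 = $1,221.66.
Break-even = $2,550.00 / $1,221.66 = 2.09 → 3 months.

3 months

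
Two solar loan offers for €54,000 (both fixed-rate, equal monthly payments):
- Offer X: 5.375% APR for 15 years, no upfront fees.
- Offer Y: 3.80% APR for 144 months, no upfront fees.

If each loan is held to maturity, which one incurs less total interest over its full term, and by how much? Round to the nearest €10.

Offer X: monthly rate = 5.375%/12 = 0.0044792; payment = 54,000 × 0.0044792 / (1 − (1+0.0044792)^−180) = €437.65.
Total interest on Offer X = 180 × €437.65 − €54,000 = €24,777.00.
Offer Y: monthly rate = 3.8%/12 = 0.0031667; payment = 54,000 × 0.0031667 / (1 − (1+0.0031667)^−144) = €467.56.
Total interest on Offer Y = 144 × €467.56 − €54,000 = €13,328.64.
Offer Y is lower by €11,448.36.

Offer Y by €11,450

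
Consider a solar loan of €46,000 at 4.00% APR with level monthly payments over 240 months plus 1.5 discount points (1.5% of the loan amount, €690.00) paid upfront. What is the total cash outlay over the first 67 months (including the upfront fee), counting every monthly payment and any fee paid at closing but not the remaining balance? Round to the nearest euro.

Monthly rate = 4%/12 = 0.0033333; payment = 46,000 × 0.0033333 / (1 − (1+0.0033333)^−240) = €278.75.
Total outlay = 67 × €278.75 + €690.00 = €19,366.25.

€19,366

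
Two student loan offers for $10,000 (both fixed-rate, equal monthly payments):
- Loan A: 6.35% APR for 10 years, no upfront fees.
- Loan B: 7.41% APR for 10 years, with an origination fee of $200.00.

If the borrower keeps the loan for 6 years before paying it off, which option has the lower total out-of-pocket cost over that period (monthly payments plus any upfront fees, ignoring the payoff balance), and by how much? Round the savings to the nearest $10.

Loan A: monthly rate = 6.35%/12 = 0.0052917; payment = 10,000 × 0.0052917 / (1 − (1+0.0052917)^−120) = $112.79.
Loan B: monthly rate = 7.41%/12 = 0.0061750; payment = 10,000 × 0.0061750 / (1 − (1+0.0061750)^−120) = $118.23.
Over 72 months: Loan A costs 72 × $112.79 = $8,120.88; Loan B costs 72 × $118.23 + $200.00 = $8,712.56.
Loan A is cheaper by $8,712.56 − $8,120.88 = $591.68.

Loan A by $590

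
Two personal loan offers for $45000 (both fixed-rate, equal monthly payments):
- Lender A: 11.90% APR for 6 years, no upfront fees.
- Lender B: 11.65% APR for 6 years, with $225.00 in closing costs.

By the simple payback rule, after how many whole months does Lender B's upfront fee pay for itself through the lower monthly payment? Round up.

Lender A: at 11.90% the monthly rate is 0.0099167, so the payment is 45,000 × 0.0099167 / (1 − 1.0099167^−72) = $877.42.
Lender B: at 11.65% the monthly rate is 0.0097083, so the payment is 45,000 × 0.0097083 / (1 − 1.0097083^−72) = $871.59.
Monthly savings = $877.42 − $871.59 = $5.83.
Break-even = $225.00 / $5.83 = 38.59 → 39 months.

39 months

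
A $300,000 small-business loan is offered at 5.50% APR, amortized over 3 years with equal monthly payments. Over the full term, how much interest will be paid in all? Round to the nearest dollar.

$26,116

Monthly rate = 5.5%/12 = 0.0045833; payment = 300,000 × 0.0045833 / (1 − (1+0.0045833)^−36) = $9,058.77.
Total paid = 36 × $9,058.77 = $326,115.72; interest = $326,115.72 − $300,000 = $26,115.72.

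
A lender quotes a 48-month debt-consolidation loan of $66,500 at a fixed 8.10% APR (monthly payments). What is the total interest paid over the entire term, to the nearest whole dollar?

At 8.10% the monthly rate is 0.0067500, so the payment is 66,500 × 0.0067500 / (1 − 1.0067500^−48) = $1,626.58.
Total paid = 48 × $1,626.58 = $78,075.84; interest = $78,075.84 − $66,500 = $11,575.84.

$11,576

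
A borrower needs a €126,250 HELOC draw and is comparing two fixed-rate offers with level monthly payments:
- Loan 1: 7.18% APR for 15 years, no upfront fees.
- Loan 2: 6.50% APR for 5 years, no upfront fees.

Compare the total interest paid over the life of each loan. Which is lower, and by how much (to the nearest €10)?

Loan 1: at 7.18% the monthly rate is 0.0059833, so the payment is 126,250 × 0.0059833 / (1 − 1.0059833^−180) = €1,147.51.
Total interest on Loan 1 = 180 × €1,147.51 − €126,250 = €80,301.80.
Loan 2: monthly rate = 6.5%/12 = 0.0054167; payment = 126,250 × 0.0054167 / (1 − (1+0.0054167)^−60) = €2,470.23.
Total interest on Loan 2 = 60 × €2,470.23 − €126,250 = €21,963.80.
Loan 2 is lower by €58,338.00.

Loan 2 by €58,340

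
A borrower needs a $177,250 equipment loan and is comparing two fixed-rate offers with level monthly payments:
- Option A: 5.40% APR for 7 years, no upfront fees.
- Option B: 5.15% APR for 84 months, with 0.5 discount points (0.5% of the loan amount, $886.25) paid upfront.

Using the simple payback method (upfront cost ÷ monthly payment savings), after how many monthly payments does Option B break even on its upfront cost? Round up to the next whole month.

43 months

Option A: at 5.40% the monthly rate is 0.0045000, so the payment is 177,250 × 0.0045000 / (1 − 1.0045000^−84) = $2,538.69.
Option B: monthly rate = 5.15%/12 = 0.0042917; payment = 177,250 × 0.0042917 / (1 − (1+0.0042917)^−84) = $2,517.75.
Monthly savings = $2,538.69 − $2,517.75 = $20.94.
Break-even = $886.25 / $20.94 = 42.32 → 43 months.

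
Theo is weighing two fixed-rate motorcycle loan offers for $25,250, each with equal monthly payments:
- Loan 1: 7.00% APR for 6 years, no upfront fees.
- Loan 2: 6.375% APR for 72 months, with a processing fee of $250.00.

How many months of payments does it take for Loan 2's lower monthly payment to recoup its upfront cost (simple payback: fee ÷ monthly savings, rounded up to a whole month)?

34 months

Loan 1: monthly rate = 7%/12 = 0.0058333; payment = 25,250 × 0.0058333 / (1 − (1+0.0058333)^−72) = $430.49.
Loan 2: monthly rate = 6.375%/12 = 0.0053125; payment = 25,250 × 0.0053125 / (1 − (1+0.0053125)^−72) = $422.95.
Monthly savings = $430.49 − $422.95 = $7.54.
Break-even = $250.00 / $7.54 = 33.16 → 34 months.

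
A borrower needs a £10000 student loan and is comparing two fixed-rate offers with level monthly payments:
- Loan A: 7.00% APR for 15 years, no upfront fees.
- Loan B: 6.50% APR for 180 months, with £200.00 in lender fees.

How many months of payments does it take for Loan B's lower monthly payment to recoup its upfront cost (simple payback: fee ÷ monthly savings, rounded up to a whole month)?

Loan A: at 7.00% the monthly rate is 0.0058333, so the payment is 10,000 × 0.0058333 / (1 − 1.0058333^−180) = £89.88.
Loan B: at 6.50% the monthly rate is 0.0054167, so the payment is 10,000 × 0.0054167 / (1 − 1.0054167^−180) = £87.11.
Monthly savings = £89.88 − £87.11 = £2.77.
Break-even = £200.00 / £2.77 = 72.20 → 73 months.

73 months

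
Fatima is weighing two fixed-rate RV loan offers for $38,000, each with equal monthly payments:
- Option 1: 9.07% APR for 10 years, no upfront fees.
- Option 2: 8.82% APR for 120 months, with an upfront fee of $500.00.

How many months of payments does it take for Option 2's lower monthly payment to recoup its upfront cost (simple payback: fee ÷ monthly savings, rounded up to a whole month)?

98 months

Option 1: at 9.07% the monthly rate is 0.0075583, so the payment is 38,000 × 0.0075583 / (1 − 1.0075583^−120) = $482.81.
Option 2: at 8.82% the monthly rate is 0.0073500, so the payment is 38,000 × 0.0073500 / (1 − 1.0073500^−120) = $477.67.
Monthly savings = $482.81 − $477.67 = $5.14.
Break-even = $500.00 / $5.14 = 97.28 → 98 months.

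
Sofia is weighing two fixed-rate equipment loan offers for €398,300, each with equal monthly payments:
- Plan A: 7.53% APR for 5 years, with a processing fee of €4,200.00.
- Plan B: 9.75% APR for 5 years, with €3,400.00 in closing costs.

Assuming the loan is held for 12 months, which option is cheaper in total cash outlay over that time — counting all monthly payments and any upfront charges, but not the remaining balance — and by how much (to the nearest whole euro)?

Plan A by €4,324

Plan A: at 7.53% the monthly rate is 0.0062750, so the payment is 398,300 × 0.0062750 / (1 − 1.0062750^−60) = €7,986.79.
Plan B: at 9.75% the monthly rate is 0.0081250, so the payment is 398,300 × 0.0081250 / (1 − 1.0081250^−60) = €8,413.79.
Over 12 months: Plan A costs 12 × €7,986.79 + €4,200.00 = €100,041.48; Plan B costs 12 × €8,413.79 + €3,400.00 = €104,365.48.
Plan A is cheaper by €104,365.48 − €100,041.48 = €4,324.00.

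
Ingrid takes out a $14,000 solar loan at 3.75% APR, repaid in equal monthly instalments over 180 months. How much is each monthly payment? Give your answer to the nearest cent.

Monthly rate = 3.75%/12 = 0.0031250; payment = 14,000 × 0.0031250 / (1 − (1+0.0031250)^−180) = $101.81.

$101.81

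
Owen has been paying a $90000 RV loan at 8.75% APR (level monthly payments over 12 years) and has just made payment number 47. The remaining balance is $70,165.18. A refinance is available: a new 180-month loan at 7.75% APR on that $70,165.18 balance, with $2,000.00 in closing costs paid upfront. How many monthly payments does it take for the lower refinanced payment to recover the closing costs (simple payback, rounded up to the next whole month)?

6 months

Current payment = 90,000 × 8.75%/12 / (1 − (1+0.0072917)^−144) = $1,011.60.
Refinanced payment = 70,165.18 × 0.0064583 / (1 − (1+0.0064583)^−180) = $660.45.
Monthly savings = $1,011.60 − $660.45 = $351.15.
Break-even = $2,000.00 / $351.15 = 5.70 → 6 months.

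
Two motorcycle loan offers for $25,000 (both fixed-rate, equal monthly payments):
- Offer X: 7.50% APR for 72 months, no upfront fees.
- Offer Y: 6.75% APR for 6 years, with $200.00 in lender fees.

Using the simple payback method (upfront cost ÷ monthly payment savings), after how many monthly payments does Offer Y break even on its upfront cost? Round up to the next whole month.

Offer X: at 7.50% the monthly rate is 0.0062500, so the payment is 25,000 × 0.0062500 / (1 − 1.0062500^−72) = $432.25.
Offer Y: at 6.75% the monthly rate is 0.0056250, so the payment is 25,000 × 0.0056250 / (1 − 1.0056250^−72) = $423.23.
Monthly savings = $432.25 − $423.23 = $9.02.
Break-even = $200.00 / $9.02 = 22.17 → 23 months.

23 months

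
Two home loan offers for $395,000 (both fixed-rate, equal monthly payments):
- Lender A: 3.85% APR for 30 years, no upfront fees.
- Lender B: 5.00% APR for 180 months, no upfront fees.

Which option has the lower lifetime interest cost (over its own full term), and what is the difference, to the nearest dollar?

Lender B by $104,391

Lender A: monthly rate = 3.85%/12 = 0.0032083; payment = 395,000 × 0.0032083 / (1 − (1+0.0032083)^−360) = $1,851.79.
Total interest on Lender A = 360 × $1,851.79 − $395,000 = $271,644.40.
Lender B: monthly rate = 5%/12 = 0.0041667; payment = 395,000 × 0.0041667 / (1 − (1+0.0041667)^−180) = $3,123.63.
Total interest on Lender B = 180 × $3,123.63 − $395,000 = $167,253.40.
Lender B is lower by $104,391.00.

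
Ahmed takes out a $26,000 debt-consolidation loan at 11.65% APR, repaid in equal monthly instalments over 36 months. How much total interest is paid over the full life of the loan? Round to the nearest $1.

At 11.65% the monthly rate is 0.0097083, so the payment is 26,000 × 0.0097083 / (1 − 1.0097083^−36) = $859.23.
Total paid = 36 × $859.23 = $30,932.28; interest = $30,932.28 − $26,000 = $4,932.28.

$4,932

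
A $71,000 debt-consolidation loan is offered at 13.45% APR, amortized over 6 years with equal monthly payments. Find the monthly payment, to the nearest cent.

At 13.45% the monthly rate is 0.0112083, so the payment is 71,000 × 0.0112083 / (1 − 1.0112083^−72) = $1,442.18.

$1,442.18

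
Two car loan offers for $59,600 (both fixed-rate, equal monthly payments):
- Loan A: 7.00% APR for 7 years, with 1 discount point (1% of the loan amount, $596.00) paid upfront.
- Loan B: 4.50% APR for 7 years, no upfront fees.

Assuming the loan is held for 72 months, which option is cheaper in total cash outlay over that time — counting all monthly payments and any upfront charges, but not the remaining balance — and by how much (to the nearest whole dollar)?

Loan B by $5,713

Loan A: at 7.00% the monthly rate is 0.0058333, so the payment is 59,600 × 0.0058333 / (1 − 1.0058333^−84) = $899.52.
Loan B: monthly rate = 4.5%/12 = 0.0037500; payment = 59,600 × 0.0037500 / (1 − (1+0.0037500)^−84) = $828.45.
Over 72 months: Loan A costs 72 × $899.52 + $596.00 = $65,361.44; Loan B costs 72 × $828.45 = $59,648.40.
Loan B is cheaper by $65,361.44 − $59,648.40 = $5,713.04.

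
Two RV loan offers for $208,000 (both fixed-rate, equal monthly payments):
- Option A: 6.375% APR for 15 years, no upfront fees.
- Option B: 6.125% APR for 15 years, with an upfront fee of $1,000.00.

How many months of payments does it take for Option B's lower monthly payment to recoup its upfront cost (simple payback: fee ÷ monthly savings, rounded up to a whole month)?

36 months

Option A: at 6.375% the monthly rate is 0.0053125, so the payment is 208,000 × 0.0053125 / (1 − 1.0053125^−180) = $1,797.64.
Option B: at 6.125% the monthly rate is 0.0051042, so the payment is 208,000 × 0.0051042 / (1 − 1.0051042^−180) = $1,769.30.
Monthly savings = $1,797.64 − $1,769.30 = $28.34.
Break-even = $1,000.00 / $28.34 = 35.29 → 36 months.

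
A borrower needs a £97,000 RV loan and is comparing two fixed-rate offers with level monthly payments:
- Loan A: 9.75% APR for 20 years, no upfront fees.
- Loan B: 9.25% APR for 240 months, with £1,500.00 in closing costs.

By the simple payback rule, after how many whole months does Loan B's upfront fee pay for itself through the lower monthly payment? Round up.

Loan A: monthly rate = 9.75%/12 = 0.0081250; payment = 97,000 × 0.0081250 / (1 − (1+0.0081250)^−240) = £920.06.
Loan B: at 9.25% the monthly rate is 0.0077083, so the payment is 97,000 × 0.0077083 / (1 − 1.0077083^−240) = £888.39.
Monthly savings = £920.06 − £888.39 = £31.67.
Break-even = £1,500.00 / £31.67 = 47.36 → 48 months.

48 months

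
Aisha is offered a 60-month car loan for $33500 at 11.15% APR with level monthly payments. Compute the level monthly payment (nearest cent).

At 11.15% the monthly rate is 0.0092917, so the payment is 33,500 × 0.0092917 / (1 − 1.0092917^−60) = $730.88.

$730.88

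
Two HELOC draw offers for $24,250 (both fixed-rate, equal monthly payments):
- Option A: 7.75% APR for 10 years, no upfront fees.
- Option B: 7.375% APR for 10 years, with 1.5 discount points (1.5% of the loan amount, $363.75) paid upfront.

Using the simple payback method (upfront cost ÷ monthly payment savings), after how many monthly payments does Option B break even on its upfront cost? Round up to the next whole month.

77 months

Option A: monthly rate = 7.75%/12 = 0.0064583; payment = 24,250 × 0.0064583 / (1 − (1+0.0064583)^−120) = $291.03.
Option B: at 7.375% the monthly rate is 0.0061458, so the payment is 24,250 × 0.0061458 / (1 − 1.0061458^−120) = $286.27.
Monthly savings = $291.03 − $286.27 = $4.76.
Break-even = $363.75 / $4.76 = 76.42 → 77 months.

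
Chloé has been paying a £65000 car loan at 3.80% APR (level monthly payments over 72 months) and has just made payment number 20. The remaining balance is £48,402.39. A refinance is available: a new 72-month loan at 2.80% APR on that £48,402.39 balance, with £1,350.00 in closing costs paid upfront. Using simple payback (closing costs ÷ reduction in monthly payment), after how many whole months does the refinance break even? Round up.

5 months

Current payment = 65,000 × 3.8%/12 / (1 − (1+0.0031667)^−72) = £1,011.02.
Refinanced payment = 48,402.39 × 0.0023333 / (1 − (1+0.0023333)^−72) = £731.09.
Monthly savings = £1,011.02 − £731.09 = £279.93.
Break-even = £1,350.00 / £279.93 = 4.82 → 5 months.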